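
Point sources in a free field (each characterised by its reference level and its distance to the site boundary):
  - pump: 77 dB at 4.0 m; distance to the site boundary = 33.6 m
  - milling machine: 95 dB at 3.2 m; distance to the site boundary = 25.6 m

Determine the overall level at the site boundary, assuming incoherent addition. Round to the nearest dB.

77 dB

Apply inverse-square spreading to bring every level to the receiver, then sum 10^(L/10).
pump: 77 − 20·log₁₀(33.6/4.0) = 77 − 18.49 = 58.51 dB.
milling machine: 95 − 20·log₁₀(25.6/3.2) = 95 − 18.06 = 76.94 dB.
Σ 10^(L/10) = 5.012e+07 → L_total = 10·log₁₀(5.012e+07) = 77.00 dB.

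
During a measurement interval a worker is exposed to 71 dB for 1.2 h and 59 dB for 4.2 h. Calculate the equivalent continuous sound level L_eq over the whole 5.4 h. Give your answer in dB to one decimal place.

The energy average is taken in the linear domain: L_eq = 10·log₁₀[(Σ tᵢ·10^(Lᵢ/10))/T], T = 5.4 h.
Σ tᵢ·10^(Lᵢ/10) = 1.2·10^(71/10) + 4.2·10^(59/10) = 1.844e+07.
L_eq = 10·log₁₀(1.844e+07/5.4) = 65.33 dB.

65.3 dB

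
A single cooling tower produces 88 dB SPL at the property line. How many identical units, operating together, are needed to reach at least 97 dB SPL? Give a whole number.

The shortfall is 97 − 88 = 9.0 dB, and N units add 10·log₁₀ N, so need 10·log₁₀ N ≥ 9.0.
N ≥ 10^(9.0/10) = 7.943, so N = 8.

8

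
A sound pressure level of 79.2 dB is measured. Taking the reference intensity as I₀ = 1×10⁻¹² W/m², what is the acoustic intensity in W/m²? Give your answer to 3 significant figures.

8.32e-05 W/m²

L = 10·log₁₀(I/I₀) ⇒ I = I₀·10^(L/10) = 10⁻¹² × 10^7.92.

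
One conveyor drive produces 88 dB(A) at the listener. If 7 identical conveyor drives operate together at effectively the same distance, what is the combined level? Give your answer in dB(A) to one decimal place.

With 7 equal, uncorrelated contributions the intensity is 7× that of one unit, giving a rise of 10·log₁₀ 7.
L_total = 88 + 10·log₁₀(7) = 88 + 8.451 = 96.45 dB(A).

96.5 dB(A)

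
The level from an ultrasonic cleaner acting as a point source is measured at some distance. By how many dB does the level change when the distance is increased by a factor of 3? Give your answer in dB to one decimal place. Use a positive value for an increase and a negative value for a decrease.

-9.5 dB

Point-source spreading: ΔL = −20·log₁₀(r₂/r₁).
ΔL = −20·log₁₀(3) = -9.54 dB.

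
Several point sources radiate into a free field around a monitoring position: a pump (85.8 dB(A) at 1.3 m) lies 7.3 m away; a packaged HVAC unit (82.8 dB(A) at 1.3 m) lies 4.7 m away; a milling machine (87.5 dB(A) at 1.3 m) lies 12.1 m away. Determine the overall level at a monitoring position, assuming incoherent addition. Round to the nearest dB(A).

Propagate each source to the receiver with L = L_ref − 20·log₁₀(r/r_ref), then add intensities.
pump: 85.8 − 20·log₁₀(7.3/1.3) = 85.8 − 14.99 = 70.81 dB(A).
packaged HVAC unit: 82.8 − 20·log₁₀(4.7/1.3) = 82.8 − 11.16 = 71.64 dB(A).
milling machine: 87.5 − 20·log₁₀(12.1/1.3) = 87.5 − 19.38 = 68.12 dB(A).
Σ 10^(L/10) = 3.313e+07 → L_total = 10·log₁₀(3.313e+07) = 75.20 dB(A).

75 dB(A)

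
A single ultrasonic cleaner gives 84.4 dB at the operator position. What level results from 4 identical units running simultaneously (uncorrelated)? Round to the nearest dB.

90 dB

N identical incoherent sources raise the level by 10·log₁₀ N.
L_total = 84.4 + 10·log₁₀(4) = 84.4 + 6.021 = 90.42 dB.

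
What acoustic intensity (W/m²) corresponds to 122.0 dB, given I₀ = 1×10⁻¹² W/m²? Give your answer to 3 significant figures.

I = I₀·10^(L/10) = 10⁻¹² × 10^(122.0/10) = 10^(0.200).

1.58 W/m²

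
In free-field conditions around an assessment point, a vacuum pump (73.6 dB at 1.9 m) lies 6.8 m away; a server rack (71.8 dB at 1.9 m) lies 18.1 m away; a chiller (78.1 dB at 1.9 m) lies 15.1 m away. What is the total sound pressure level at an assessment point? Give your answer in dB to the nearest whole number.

Propagate each source to the receiver with L = L_ref − 20·log₁₀(r/r_ref), then add intensities.
vacuum pump: 73.6 − 20·log₁₀(6.8/1.9) = 73.6 − 11.08 = 62.52 dB.
server rack: 71.8 − 20·log₁₀(18.1/1.9) = 71.8 − 19.58 = 52.22 dB.
chiller: 78.1 − 20·log₁₀(15.1/1.9) = 78.1 − 18.00 = 60.10 dB.
Σ 10^(L/10) = 2.978e+06 → L_total = 10·log₁₀(2.978e+06) = 64.74 dB.

65 dB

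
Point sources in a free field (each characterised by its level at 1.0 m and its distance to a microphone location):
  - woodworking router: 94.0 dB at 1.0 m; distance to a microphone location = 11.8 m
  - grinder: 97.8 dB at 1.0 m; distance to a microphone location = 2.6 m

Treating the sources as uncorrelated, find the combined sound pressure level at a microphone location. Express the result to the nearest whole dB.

Apply inverse-square spreading to bring every level to the receiver, then sum 10^(L/10).
woodworking router: 94.0 − 20·log₁₀(11.8/1.0) = 94.0 − 21.44 = 72.56 dB.
grinder: 97.8 − 20·log₁₀(2.6/1.0) = 97.8 − 8.30 = 89.50 dB.
Σ 10^(L/10) = 9.094e+08 → L_total = 10·log₁₀(9.094e+08) = 89.59 dB.

90 dB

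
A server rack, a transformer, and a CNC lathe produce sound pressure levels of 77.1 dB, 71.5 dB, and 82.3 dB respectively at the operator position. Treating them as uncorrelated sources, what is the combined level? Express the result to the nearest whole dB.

Incoherent sources combine by intensity addition: L_total = 10·log₁₀(Σ 10^(L_i/10)).
Σ 10^(L/10) = 10^(77.1/10) + 10^(71.5/10) + 10^(82.3/10) = 2.352e+08.
L_total = 10·log₁₀(2.352e+08) = 83.72 dB.

84 dB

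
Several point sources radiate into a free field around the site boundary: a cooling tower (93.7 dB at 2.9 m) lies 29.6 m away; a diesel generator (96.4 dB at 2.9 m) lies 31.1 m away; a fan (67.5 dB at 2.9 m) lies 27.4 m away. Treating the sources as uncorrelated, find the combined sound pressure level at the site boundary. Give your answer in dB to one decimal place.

77.8 dB

Propagate each source to the receiver with L = L_ref − 20·log₁₀(r/r_ref), then add intensities.
cooling tower: 93.7 − 20·log₁₀(29.6/2.9) = 93.7 − 20.18 = 73.52 dB.
diesel generator: 96.4 − 20·log₁₀(31.1/2.9) = 96.4 − 20.61 = 75.79 dB.
fan: 67.5 − 20·log₁₀(27.4/2.9) = 67.5 − 19.51 = 47.99 dB.
Σ 10^(L/10) = 6.052e+07 → L_total = 10·log₁₀(6.052e+07) = 77.82 dB.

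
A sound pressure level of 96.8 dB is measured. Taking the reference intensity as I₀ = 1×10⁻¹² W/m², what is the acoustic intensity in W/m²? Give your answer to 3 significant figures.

0.00479 W/m²

I = I₀·10^(L/10) = 10⁻¹² × 10^(96.8/10) = 10^(-2.320).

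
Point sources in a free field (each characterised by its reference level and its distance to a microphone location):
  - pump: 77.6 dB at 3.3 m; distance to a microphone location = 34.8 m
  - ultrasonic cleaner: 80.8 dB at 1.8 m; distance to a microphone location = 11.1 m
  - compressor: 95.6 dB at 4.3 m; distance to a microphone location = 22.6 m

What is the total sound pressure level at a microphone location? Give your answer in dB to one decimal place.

Apply inverse-square spreading to bring every level to the receiver, then sum 10^(L/10).
pump: 77.6 − 20·log₁₀(34.8/3.3) = 77.6 − 20.46 = 57.14 dB.
ultrasonic cleaner: 80.8 − 20·log₁₀(11.1/1.8) = 80.8 − 15.80 = 65.00 dB.
compressor: 95.6 − 20·log₁₀(22.6/4.3) = 95.6 − 14.41 = 81.19 dB.
Σ 10^(L/10) = 1.351e+08 → L_total = 10·log₁₀(1.351e+08) = 81.31 dB.

81.3 dB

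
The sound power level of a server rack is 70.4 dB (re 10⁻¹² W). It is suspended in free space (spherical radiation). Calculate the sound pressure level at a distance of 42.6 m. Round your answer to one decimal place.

26.8 dB

The power spreads over a sphere of area 4π·r², so L_p = L_w − 10·log₁₀(4π·r²).
4π·r² = 2.28e+04 m², 10·log₁₀ of that is 43.580 dB.
L_p = 70.4 − 43.580 = 26.82 dB.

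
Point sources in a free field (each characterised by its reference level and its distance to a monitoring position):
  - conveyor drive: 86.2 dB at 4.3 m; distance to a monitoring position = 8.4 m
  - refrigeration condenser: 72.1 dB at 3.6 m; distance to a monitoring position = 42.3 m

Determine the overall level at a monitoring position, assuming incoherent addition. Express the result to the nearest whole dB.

First find each source's level at the receiver (point-source: −20·log₁₀(r/r_ref)), then combine on an intensity basis.
conveyor drive: 86.2 − 20·log₁₀(8.4/4.3) = 86.2 − 5.82 = 80.38 dB.
refrigeration condenser: 72.1 − 20·log₁₀(42.3/3.6) = 72.1 − 21.40 = 50.70 dB.
Σ 10^(L/10) = 1.094e+08 → L_total = 10·log₁₀(1.094e+08) = 80.39 dB.

80 dB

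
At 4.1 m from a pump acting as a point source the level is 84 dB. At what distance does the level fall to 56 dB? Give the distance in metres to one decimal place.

The 28.0 dB drop corresponds to a distance ratio of 10^(28.0/20) for a point source.
r₂ = 4.1·10^((84−56)/20) = 4.1·10^(28.0/20) = 102.99 m.

103.0 m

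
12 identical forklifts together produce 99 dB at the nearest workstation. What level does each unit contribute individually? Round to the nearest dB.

88 dB

Dividing the total intensity by 12 lowers the level by 10·log₁₀ 12 = 10.792 dB: L₁ = 99 − 10.792.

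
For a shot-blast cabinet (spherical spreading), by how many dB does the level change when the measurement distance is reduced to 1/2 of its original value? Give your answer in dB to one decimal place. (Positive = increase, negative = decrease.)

+6.0 dB

With spherical spreading the level changes by −20·log₁₀(r₂/r₁).
ΔL = −20·log₁₀(0.5) = +6.02 dB.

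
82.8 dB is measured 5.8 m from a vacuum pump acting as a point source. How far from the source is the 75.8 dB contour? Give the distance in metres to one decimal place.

13.0 m

The 7.0 dB drop corresponds to a distance ratio of 10^(7.0/20) for a point source.
r₂ = 5.8·10^((82.8−75.8)/20) = 5.8·10^(7.0/20) = 12.98 m.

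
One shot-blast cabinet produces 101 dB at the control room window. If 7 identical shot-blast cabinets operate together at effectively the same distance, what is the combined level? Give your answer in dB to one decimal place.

N identical incoherent sources raise the level by 10·log₁₀ N.
L_total = 101 + 10·log₁₀(7) = 101 + 8.451 = 109.45 dB.

109.5 dB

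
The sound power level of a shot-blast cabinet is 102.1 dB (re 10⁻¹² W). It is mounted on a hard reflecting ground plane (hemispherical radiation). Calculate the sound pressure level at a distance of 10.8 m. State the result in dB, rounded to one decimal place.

The power spreads over a hemisphere of area 2π·r², so L_p = L_w − 10·log₁₀(2π·r²).
2π·r² = 732.9 m², 10·log₁₀ of that is 28.650 dB.
L_p = 102.1 − 28.650 = 73.45 dB.

73.4 dB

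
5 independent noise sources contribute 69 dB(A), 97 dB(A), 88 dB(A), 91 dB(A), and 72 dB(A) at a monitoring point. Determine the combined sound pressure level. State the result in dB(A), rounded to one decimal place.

Incoherent sources combine by intensity addition: L_total = 10·log₁₀(Σ 10^(L_i/10)).
Σ 10^(L/10) = 10^(69/10) + 10^(97/10) + 10^(88/10) + 10^(91/10) + 10^(72/10) = 6.926e+09.
L_total = 10·log₁₀(6.926e+09) = 98.40 dB(A).

98.4 dB(A)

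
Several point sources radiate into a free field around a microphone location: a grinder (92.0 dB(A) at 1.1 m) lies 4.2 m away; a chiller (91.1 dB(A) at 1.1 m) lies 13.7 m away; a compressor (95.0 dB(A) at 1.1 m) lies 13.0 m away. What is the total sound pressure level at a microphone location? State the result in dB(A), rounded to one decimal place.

81.5 dB(A)

Apply inverse-square spreading to bring every level to the receiver, then sum 10^(L/10).
grinder: 92.0 − 20·log₁₀(4.2/1.1) = 92.0 − 11.64 = 80.36 dB(A).
chiller: 91.1 − 20·log₁₀(13.7/1.1) = 91.1 − 21.91 = 69.19 dB(A).
compressor: 95.0 − 20·log₁₀(13.0/1.1) = 95.0 − 21.45 = 73.55 dB(A).
Σ 10^(L/10) = 1.397e+08 → L_total = 10·log₁₀(1.397e+08) = 81.45 dB(A).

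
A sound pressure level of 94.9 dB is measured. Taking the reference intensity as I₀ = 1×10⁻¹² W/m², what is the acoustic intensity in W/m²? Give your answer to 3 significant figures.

L = 10·log₁₀(I/I₀) ⇒ I = I₀·10^(L/10) = 10⁻¹² × 10^9.49.

0.00309 W/m²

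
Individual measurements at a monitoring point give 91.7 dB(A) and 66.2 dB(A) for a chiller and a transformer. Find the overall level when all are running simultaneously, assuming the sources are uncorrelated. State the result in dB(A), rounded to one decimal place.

91.7 dB(A)

For uncorrelated sources the intensities add, so convert each level to linear form, sum, and take 10·log₁₀ of the total.
Σ 10^(L/10) = 10^(91.7/10) + 10^(66.2/10) = 1.483e+09.
L_total = 10·log₁₀(1.483e+09) = 91.71 dB(A).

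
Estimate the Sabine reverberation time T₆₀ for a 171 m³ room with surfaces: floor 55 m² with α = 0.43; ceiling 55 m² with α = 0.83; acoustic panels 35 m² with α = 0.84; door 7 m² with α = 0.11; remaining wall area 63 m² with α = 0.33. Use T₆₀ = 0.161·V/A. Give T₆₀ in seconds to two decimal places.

A = Σ Sᵢαᵢ = 55·0.43 + 55·0.83 + 35·0.84 + 7·0.11 + 63·0.33 = 120.26 m².
T₆₀ = 0.161·V/A = 0.161·171/120.26 = 0.229 s.

0.23 s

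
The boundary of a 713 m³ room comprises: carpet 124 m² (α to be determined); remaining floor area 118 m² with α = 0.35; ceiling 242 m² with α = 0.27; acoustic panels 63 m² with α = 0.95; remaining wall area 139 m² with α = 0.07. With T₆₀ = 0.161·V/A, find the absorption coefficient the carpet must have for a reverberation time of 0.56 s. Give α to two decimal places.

0.23

A = 0.161·V/T₆₀ = 0.161·713/0.56 = 204.99 m² sabins.
Absorption from the other surfaces = 118·0.35 + 242·0.27 + 63·0.95 + 139·0.07 = 176.22 m², so the carpet must supply 28.77 m² over 124 m².
α = 28.77/124 = 0.232.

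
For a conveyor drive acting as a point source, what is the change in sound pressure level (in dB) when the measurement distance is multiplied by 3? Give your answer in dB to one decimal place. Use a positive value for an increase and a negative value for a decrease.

-9.5 dB

With spherical spreading the level changes by −20·log₁₀(r₂/r₁).
ΔL = −20·log₁₀(3) = -9.54 dB.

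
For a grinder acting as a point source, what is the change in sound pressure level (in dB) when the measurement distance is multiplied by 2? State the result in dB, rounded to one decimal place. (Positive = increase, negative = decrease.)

Point-source spreading: ΔL = −20·log₁₀(r₂/r₁).
ΔL = −20·log₁₀(2) = -6.02 dB.

-6.0 dB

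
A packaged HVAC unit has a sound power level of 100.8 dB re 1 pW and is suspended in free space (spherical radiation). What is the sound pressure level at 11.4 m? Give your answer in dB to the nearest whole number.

Free-field spherical radiation: L_p = L_w − 10·log₁₀(4π·r²), r = 11.4 m.
4π·r² = 1633 m², 10·log₁₀ of that is 32.130 dB.
L_p = 100.8 − 32.130 = 68.67 dB.

69 dB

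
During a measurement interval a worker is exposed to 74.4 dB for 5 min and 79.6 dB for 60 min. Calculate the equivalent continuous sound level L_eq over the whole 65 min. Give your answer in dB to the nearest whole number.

79 dB

The energy average is taken in the linear domain: L_eq = 10·log₁₀[(Σ tᵢ·10^(Lᵢ/10))/T], T = 65 min.
Σ tᵢ·10^(Lᵢ/10) = 5·10^(74.4/10) + 60·10^(79.6/10) = 5.610e+09.
L_eq = 10·log₁₀(5.610e+09/65) = 79.36 dB.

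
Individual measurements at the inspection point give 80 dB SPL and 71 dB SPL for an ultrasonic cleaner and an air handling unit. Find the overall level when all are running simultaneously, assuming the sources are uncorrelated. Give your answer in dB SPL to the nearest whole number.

For uncorrelated sources the intensities add, so convert each level to linear form, sum, and take 10·log₁₀ of the total.
Σ 10^(L/10) = 10^(80/10) + 10^(71/10) = 1.126e+08.
L_total = 10·log₁₀(1.126e+08) = 80.51 dB SPL.

81 dB SPL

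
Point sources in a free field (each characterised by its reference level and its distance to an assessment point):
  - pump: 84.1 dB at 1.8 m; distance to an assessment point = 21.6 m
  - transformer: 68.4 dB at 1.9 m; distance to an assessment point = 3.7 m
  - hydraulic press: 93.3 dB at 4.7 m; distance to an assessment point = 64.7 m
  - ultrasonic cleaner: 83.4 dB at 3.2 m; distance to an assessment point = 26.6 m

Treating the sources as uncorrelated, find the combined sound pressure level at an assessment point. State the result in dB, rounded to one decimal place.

72.6 dB

Propagate each source to the receiver with L = L_ref − 20·log₁₀(r/r_ref), then add intensities.
pump: 84.1 − 20·log₁₀(21.6/1.8) = 84.1 − 21.58 = 62.52 dB.
transformer: 68.4 − 20·log₁₀(3.7/1.9) = 68.4 − 5.79 = 62.61 dB.
hydraulic press: 93.3 − 20·log₁₀(64.7/4.7) = 93.3 − 22.78 = 70.52 dB.
ultrasonic cleaner: 83.4 − 20·log₁₀(26.6/3.2) = 83.4 − 18.39 = 65.01 dB.
Σ 10^(L/10) = 1.806e+07 → L_total = 10·log₁₀(1.806e+07) = 72.57 dB.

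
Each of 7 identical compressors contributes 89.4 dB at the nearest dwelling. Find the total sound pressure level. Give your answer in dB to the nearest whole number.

L_total = L₁ + 10·log₁₀ N for N identical incoherent sources.
L_total = 89.4 + 10·log₁₀(7) = 89.4 + 8.451 = 97.85 dB.

98 dB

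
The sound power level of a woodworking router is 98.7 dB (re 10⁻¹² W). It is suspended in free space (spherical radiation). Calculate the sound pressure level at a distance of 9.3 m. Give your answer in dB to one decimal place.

68.3 dB

Free-field spherical radiation: L_p = L_w − 10·log₁₀(4π·r²), r = 9.3 m.
4π·r² = 1087 m², 10·log₁₀ of that is 30.362 dB.
L_p = 98.7 − 30.362 = 68.34 dB.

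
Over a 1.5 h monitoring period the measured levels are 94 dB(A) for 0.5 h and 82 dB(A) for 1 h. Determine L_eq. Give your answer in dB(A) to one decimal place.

L_eq = 10·log₁₀[(1/T)·Σ tᵢ·10^(Lᵢ/10)] with T = 1.5 h.
Σ tᵢ·10^(Lᵢ/10) = 0.5·10^(94/10) + 1·10^(82/10) = 1.414e+09.
L_eq = 10·log₁₀(1.414e+09/1.5) = 89.74 dB(A).

89.7 dB(A)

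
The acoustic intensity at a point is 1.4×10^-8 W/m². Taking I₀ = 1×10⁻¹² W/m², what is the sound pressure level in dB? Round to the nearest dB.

41 dB

Dividing by I₀ shifts the exponent by 12: I/I₀ = 1.4×10^4.
L = 10·(0.1461 + 4) = 41.46 dB.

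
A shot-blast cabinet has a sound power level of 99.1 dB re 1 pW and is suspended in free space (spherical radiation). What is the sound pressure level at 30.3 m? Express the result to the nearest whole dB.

Free-field spherical radiation: L_p = L_w − 10·log₁₀(4π·r²), r = 30.3 m.
4π·r² = 1.154e+04 m², 10·log₁₀ of that is 40.621 dB.
L_p = 99.1 − 40.621 = 58.48 dB.

58 dB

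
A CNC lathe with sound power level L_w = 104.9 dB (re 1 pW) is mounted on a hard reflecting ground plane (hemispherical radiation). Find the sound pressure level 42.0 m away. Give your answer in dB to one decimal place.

Free-field hemispherical radiation: L_p = L_w − 10·log₁₀(2π·r²), r = 42.0 m.
2π·r² = 1.108e+04 m², 10·log₁₀ of that is 40.447 dB.
L_p = 104.9 − 40.447 = 64.45 dB.

64.5 dB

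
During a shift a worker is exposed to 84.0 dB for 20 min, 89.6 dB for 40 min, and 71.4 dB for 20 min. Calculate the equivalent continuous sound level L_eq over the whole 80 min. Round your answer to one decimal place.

87.2 dB

The energy average is taken in the linear domain: L_eq = 10·log₁₀[(Σ tᵢ·10^(Lᵢ/10))/T], T = 80 min.
Σ tᵢ·10^(Lᵢ/10) = 20·10^(84.0/10) + 40·10^(89.6/10) + 20·10^(71.4/10) = 4.178e+10.
L_eq = 10·log₁₀(4.178e+10/80) = 87.18 dB.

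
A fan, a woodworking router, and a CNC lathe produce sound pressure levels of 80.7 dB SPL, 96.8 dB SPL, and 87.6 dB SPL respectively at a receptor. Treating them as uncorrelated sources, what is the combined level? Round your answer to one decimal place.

For uncorrelated sources the intensities add, so convert each level to linear form, sum, and take 10·log₁₀ of the total.
Σ 10^(L/10) = 10^(80.7/10) + 10^(96.8/10) + 10^(87.6/10) = 5.479e+09.
L_total = 10·log₁₀(5.479e+09) = 97.39 dB SPL.

97.4 dB SPL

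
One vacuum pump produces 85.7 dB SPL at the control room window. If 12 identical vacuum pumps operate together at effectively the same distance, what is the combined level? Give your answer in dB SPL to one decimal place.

96.5 dB SPL

L_total = L₁ + 10·log₁₀ N for N identical incoherent sources.
L_total = 85.7 + 10·log₁₀(12) = 85.7 + 10.792 = 96.49 dB SPL.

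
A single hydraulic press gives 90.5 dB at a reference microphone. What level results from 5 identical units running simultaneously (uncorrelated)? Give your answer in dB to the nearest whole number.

97 dB

N identical incoherent sources raise the level by 10·log₁₀ N.
L_total = 90.5 + 10·log₁₀(5) = 90.5 + 6.990 = 97.49 dB.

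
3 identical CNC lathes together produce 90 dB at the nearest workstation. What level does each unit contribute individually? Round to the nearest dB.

85 dB

Dividing the total intensity by 3 lowers the level by 10·log₁₀ 3 = 4.771 dB: L₁ = 90 − 4.771.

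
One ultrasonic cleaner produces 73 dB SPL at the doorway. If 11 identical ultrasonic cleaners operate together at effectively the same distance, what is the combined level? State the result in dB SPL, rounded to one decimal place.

N identical incoherent sources raise the level by 10·log₁₀ N.
L_total = 73 + 10·log₁₀(11) = 73 + 10.414 = 83.41 dB SPL.

83.4 dB SPL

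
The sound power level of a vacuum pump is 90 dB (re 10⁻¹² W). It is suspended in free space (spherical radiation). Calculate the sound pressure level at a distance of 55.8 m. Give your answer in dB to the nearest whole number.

Free-field spherical radiation: L_p = L_w − 10·log₁₀(4π·r²), r = 55.8 m.
4π·r² = 3.913e+04 m², 10·log₁₀ of that is 45.925 dB.
L_p = 90 − 45.925 = 44.08 dB.

44 dB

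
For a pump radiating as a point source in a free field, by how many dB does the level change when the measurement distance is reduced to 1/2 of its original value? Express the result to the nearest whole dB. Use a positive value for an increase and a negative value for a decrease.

With spherical spreading the level changes by −20·log₁₀(r₂/r₁).
ΔL = −20·log₁₀(0.5) = +6.02 dB.

+6 dB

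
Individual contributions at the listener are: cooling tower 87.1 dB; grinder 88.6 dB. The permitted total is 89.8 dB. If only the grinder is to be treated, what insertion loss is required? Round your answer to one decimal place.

The untreated sources together contribute 10^(87.1/10) = 5.129e+08, i.e. 87.10 dB.
To meet 89.8 dB overall, the treated grinder may contribute at most 10^(89.8/10) − 5.129e+08 = 4.421e+08, i.e. 86.46 dB.
Required insertion loss = 88.6 − 86.46 = 2.14 dB.

2.1 dB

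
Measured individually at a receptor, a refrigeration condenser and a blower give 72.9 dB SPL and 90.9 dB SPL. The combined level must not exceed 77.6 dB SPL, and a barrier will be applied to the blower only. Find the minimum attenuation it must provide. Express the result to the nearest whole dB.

15 dB

Everything except the blower sums to 10^(72.9/10) = 1.950e+07 in linear terms, 72.90 dB SPL.
To meet 77.6 dB SPL overall, the treated blower may contribute at most 10^(77.6/10) − 1.950e+07 = 3.805e+07, i.e. 75.80 dB SPL.
Required insertion loss = 90.9 − 75.80 = 15.10 dB.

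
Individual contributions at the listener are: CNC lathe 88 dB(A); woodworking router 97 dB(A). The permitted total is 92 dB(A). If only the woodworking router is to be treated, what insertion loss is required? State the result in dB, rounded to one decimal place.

7.2 dB

Everything except the woodworking router sums to 10^(88/10) = 6.310e+08 in linear terms, 88.00 dB(A).
The limit corresponds to 10^(92/10) = 1.585e+09; subtracting the fixed part leaves 9.539e+08 for the woodworking router, i.e. 89.80 dB(A).
So the woodworking router must be reduced from 97 to 89.80 dB(A): IL = 7.20 dB.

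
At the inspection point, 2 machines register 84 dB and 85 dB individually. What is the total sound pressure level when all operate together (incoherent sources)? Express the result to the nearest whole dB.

88 dB

Incoherent sources combine by intensity addition: L_total = 10·log₁₀(Σ 10^(L_i/10)).
Σ 10^(L/10) = 10^(84/10) + 10^(85/10) = 5.674e+08.
L_total = 10·log₁₀(5.674e+08) = 87.54 dB.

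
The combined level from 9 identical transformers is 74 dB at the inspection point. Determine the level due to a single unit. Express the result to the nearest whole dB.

64 dB

For N identical incoherent sources L_total = L₁ + 10·log₁₀ N, so L₁ = 74 − 10·log₁₀(9) = 74 − 9.542.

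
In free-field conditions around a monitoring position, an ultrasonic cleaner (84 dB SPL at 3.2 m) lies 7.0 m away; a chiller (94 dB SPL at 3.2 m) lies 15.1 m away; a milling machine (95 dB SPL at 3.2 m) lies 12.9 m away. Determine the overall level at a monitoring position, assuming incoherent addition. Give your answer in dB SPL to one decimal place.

Apply inverse-square spreading to bring every level to the receiver, then sum 10^(L/10).
ultrasonic cleaner: 84 − 20·log₁₀(7.0/3.2) = 84 − 6.80 = 77.20 dB SPL.
chiller: 94 − 20·log₁₀(15.1/3.2) = 94 − 13.48 = 80.52 dB SPL.
milling machine: 95 − 20·log₁₀(12.9/3.2) = 95 − 12.11 = 82.89 dB SPL.
Σ 10^(L/10) = 3.599e+08 → L_total = 10·log₁₀(3.599e+08) = 85.56 dB SPL.

85.6 dB SPL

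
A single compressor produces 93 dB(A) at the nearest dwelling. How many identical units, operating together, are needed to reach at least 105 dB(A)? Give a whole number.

16

N identical sources give L₁ + 10·log₁₀ N, so require 10·log₁₀ N ≥ 105 − 93 = 12.0 dB.
N ≥ 10^(12.0/10) = 15.849, so N = 16.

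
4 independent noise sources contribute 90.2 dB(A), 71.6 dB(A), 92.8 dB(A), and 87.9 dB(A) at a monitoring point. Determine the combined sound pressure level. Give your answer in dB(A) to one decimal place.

95.5 dB(A)

Incoherent sources combine by intensity addition: L_total = 10·log₁₀(Σ 10^(L_i/10)).
Σ 10^(L/10) = 10^(90.2/10) + 10^(71.6/10) + 10^(92.8/10) + 10^(87.9/10) = 3.584e+09.
L_total = 10·log₁₀(3.584e+09) = 95.54 dB(A).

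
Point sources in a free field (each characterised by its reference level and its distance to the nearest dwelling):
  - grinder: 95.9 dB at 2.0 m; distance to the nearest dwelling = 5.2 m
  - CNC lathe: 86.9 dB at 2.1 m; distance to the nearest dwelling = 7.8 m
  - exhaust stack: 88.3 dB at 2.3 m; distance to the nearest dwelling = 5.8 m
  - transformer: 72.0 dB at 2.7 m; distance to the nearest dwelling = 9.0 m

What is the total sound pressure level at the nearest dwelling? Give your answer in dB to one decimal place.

88.6 dB

Apply inverse-square spreading to bring every level to the receiver, then sum 10^(L/10).
grinder: 95.9 − 20·log₁₀(5.2/2.0) = 95.9 − 8.30 = 87.60 dB.
CNC lathe: 86.9 − 20·log₁₀(7.8/2.1) = 86.9 − 11.40 = 75.50 dB.
exhaust stack: 88.3 − 20·log₁₀(5.8/2.3) = 88.3 − 8.03 = 80.27 dB.
transformer: 72.0 − 20·log₁₀(9.0/2.7) = 72.0 − 10.46 = 61.54 dB.
Σ 10^(L/10) = 7.188e+08 → L_total = 10·log₁₀(7.188e+08) = 88.57 dB.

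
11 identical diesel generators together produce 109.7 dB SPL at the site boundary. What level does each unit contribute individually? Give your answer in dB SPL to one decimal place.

99.3 dB SPL

11 equal contributions raise the level by 10·log₁₀ 11 = 10.414 dB, so each unit alone gives 109.7 − 10.414.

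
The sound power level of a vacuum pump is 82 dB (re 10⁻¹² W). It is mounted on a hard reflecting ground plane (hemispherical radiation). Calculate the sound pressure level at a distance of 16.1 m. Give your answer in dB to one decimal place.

49.9 dB

Free-field hemispherical radiation: L_p = L_w − 10·log₁₀(2π·r²), r = 16.1 m.
2π·r² = 1629 m², 10·log₁₀ of that is 32.118 dB.
L_p = 82 − 32.118 = 49.88 dB.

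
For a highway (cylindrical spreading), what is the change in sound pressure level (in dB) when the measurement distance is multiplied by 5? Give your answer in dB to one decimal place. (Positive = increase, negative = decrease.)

A line source loses 3 dB per doubling of distance; generally ΔL = −10·log₁₀(r₂/r₁).
ΔL = −10·log₁₀(5) = -6.99 dB.

-7.0 dB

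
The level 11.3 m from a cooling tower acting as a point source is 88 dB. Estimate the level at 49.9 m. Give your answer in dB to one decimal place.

For a point source, L₂ = L₁ − 20·log₁₀(r₂/r₁).
L₂ = 88 − 20·log₁₀(49.9/11.3) = 88 − 12.900 = 75.10 dB.

75.1 dB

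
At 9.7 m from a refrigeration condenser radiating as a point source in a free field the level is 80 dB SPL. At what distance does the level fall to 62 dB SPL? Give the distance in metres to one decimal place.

77.0 m

Point-source spreading drops the level by 20·log₁₀(r₂/r₁); inverting, r₂/r₁ = 10^(ΔL/20).
r₂ = 9.7·10^((80−62)/20) = 9.7·10^(18.0/20) = 77.05 m.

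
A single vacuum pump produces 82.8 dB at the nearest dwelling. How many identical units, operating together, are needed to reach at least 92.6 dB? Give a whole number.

Need L₁ + 10·log₁₀ N ≥ 92.6, i.e. log₁₀ N ≥ 0.98.
N ≥ 10^(9.8/10) = 9.550, so N = 10.

10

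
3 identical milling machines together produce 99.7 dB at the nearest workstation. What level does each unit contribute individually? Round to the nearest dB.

Dividing the total intensity by 3 lowers the level by 10·log₁₀ 3 = 4.771 dB: L₁ = 99.7 − 4.771.

95 dB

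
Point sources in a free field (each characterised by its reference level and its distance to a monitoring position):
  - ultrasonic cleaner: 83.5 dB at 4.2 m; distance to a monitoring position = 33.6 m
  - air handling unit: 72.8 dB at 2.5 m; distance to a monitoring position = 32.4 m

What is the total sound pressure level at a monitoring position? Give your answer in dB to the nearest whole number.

First find each source's level at the receiver (point-source: −20·log₁₀(r/r_ref)), then combine on an intensity basis.
ultrasonic cleaner: 83.5 − 20·log₁₀(33.6/4.2) = 83.5 − 18.06 = 65.44 dB.
air handling unit: 72.8 − 20·log₁₀(32.4/2.5) = 72.8 − 22.25 = 50.55 dB.
Σ 10^(L/10) = 3.611e+06 → L_total = 10·log₁₀(3.611e+06) = 65.58 dB.

66 dB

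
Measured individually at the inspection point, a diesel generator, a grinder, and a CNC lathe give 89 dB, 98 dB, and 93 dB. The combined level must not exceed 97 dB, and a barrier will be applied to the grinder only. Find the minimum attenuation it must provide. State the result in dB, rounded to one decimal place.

Fixed contribution from the other sources: Σ 10^(L/10) = 10^(89/10) + 10^(93/10) = 2.790e+09 (94.46 dB).
To meet 97 dB overall, the treated grinder may contribute at most 10^(97/10) − 2.790e+09 = 2.222e+09, i.e. 93.47 dB.
Required insertion loss = 98 − 93.47 = 4.53 dB.

4.5 dB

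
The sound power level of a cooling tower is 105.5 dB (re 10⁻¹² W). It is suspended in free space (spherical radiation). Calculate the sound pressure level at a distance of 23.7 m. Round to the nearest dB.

67 dB

L_p = L_w − 10·log₁₀(4π·r²) with r = 23.7 m.
4π·r² = 7058 m², 10·log₁₀ of that is 38.487 dB.
L_p = 105.5 − 38.487 = 67.01 dB.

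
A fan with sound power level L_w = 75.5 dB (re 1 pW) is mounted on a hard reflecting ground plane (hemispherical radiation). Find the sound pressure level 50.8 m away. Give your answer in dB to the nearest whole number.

The power spreads over a hemisphere of area 2π·r², so L_p = L_w − 10·log₁₀(2π·r²).
2π·r² = 1.621e+04 m², 10·log₁₀ of that is 42.099 dB.
L_p = 75.5 − 42.099 = 33.40 dB.

33 dB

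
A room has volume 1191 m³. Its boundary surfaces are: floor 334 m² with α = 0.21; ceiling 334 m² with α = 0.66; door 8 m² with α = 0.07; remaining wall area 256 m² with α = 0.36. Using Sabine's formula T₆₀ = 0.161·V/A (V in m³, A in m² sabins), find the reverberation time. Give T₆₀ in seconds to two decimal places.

0.50 s

Summing Sᵢαᵢ: 334·0.21 + 334·0.66 + 8·0.07 + 256·0.36 = 383.30 m².
T₆₀ = 0.161·V/A = 0.161·1191/383.30 = 0.500 s.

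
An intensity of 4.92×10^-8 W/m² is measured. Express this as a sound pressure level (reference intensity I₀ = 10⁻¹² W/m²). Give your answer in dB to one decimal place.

I/I₀ = 4.92×10^-8/10⁻¹² = 4.92×10^4, and L = 10·log₁₀(I/I₀).
L = 10·(0.6920 + 4) = 46.92 dB.

46.9 dB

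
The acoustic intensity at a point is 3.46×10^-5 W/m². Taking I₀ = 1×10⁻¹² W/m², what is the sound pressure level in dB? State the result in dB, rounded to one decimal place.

75.4 dB

Dividing by I₀ shifts the exponent by 12: I/I₀ = 3.46×10^7.
L = 10·(0.5391 + 7) = 75.39 dB.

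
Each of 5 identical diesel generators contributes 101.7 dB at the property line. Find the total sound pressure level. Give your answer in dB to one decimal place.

108.7 dB

L_total = L₁ + 10·log₁₀ N for N identical incoherent sources.
L_total = 101.7 + 10·log₁₀(5) = 101.7 + 6.990 = 108.69 dB.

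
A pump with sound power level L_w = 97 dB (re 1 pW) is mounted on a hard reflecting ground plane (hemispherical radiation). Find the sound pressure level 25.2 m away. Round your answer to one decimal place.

The power spreads over a hemisphere of area 2π·r², so L_p = L_w − 10·log₁₀(2π·r²).
2π·r² = 3990 m², 10·log₁₀ of that is 36.010 dB.
L_p = 97 − 36.010 = 60.99 dB.

61.0 dB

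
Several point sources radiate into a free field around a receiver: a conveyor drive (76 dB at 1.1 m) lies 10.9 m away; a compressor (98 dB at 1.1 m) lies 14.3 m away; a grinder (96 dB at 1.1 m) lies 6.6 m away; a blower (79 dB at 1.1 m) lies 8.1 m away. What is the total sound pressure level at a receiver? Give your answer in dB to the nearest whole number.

82 dB

First find each source's level at the receiver (point-source: −20·log₁₀(r/r_ref)), then combine on an intensity basis.
conveyor drive: 76 − 20·log₁₀(10.9/1.1) = 76 − 19.92 = 56.08 dB.
compressor: 98 − 20·log₁₀(14.3/1.1) = 98 − 22.28 = 75.72 dB.
grinder: 96 − 20·log₁₀(6.6/1.1) = 96 − 15.56 = 80.44 dB.
blower: 79 − 20·log₁₀(8.1/1.1) = 79 − 17.34 = 61.66 dB.
Σ 10^(L/10) = 1.498e+08 → L_total = 10·log₁₀(1.498e+08) = 81.75 dB.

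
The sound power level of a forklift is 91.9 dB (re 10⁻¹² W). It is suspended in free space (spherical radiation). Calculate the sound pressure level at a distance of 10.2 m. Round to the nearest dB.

61 dB

L_p = L_w − 10·log₁₀(4π·r²) with r = 10.2 m.
4π·r² = 1307 m², 10·log₁₀ of that is 31.164 dB.
L_p = 91.9 − 31.164 = 60.74 dB.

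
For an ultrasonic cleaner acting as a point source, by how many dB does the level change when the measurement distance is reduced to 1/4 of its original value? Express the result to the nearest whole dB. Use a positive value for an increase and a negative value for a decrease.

A point source loses 6 dB per doubling of distance; generally ΔL = −20·log₁₀(r₂/r₁).
ΔL = −20·log₁₀(0.25) = +12.04 dB.

+12 dB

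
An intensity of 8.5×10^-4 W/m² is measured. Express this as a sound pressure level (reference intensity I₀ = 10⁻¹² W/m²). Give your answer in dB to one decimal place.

89.3 dB

Dividing by I₀ shifts the exponent by 12: I/I₀ = 8.5×10^8.
L = 10·(0.9294 + 8) = 89.29 dB.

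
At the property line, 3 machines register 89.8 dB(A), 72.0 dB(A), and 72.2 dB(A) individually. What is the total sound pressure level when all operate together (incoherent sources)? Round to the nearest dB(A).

Incoherent sources combine by intensity addition: L_total = 10·log₁₀(Σ 10^(L_i/10)).
Σ 10^(L/10) = 10^(89.8/10) + 10^(72.0/10) + 10^(72.2/10) = 9.874e+08.
L_total = 10·log₁₀(9.874e+08) = 89.95 dB(A).

90 dB(A)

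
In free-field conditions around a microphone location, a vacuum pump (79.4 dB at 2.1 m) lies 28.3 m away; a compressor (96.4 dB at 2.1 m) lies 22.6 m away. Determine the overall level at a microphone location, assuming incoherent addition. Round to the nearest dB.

76 dB

First find each source's level at the receiver (point-source: −20·log₁₀(r/r_ref)), then combine on an intensity basis.
vacuum pump: 79.4 − 20·log₁₀(28.3/2.1) = 79.4 − 22.59 = 56.81 dB.
compressor: 96.4 − 20·log₁₀(22.6/2.1) = 96.4 − 20.64 = 75.76 dB.
Σ 10^(L/10) = 3.817e+07 → L_total = 10·log₁₀(3.817e+07) = 75.82 dB.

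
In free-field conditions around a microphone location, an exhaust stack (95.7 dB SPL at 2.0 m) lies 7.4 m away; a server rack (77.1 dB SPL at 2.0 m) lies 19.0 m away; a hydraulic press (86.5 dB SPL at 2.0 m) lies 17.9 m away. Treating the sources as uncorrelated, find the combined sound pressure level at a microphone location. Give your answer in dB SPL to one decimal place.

Apply inverse-square spreading to bring every level to the receiver, then sum 10^(L/10).
exhaust stack: 95.7 − 20·log₁₀(7.4/2.0) = 95.7 − 11.36 = 84.34 dB SPL.
server rack: 77.1 − 20·log₁₀(19.0/2.0) = 77.1 − 19.55 = 57.55 dB SPL.
hydraulic press: 86.5 − 20·log₁₀(17.9/2.0) = 86.5 − 19.04 = 67.46 dB SPL.
Σ 10^(L/10) = 2.775e+08 → L_total = 10·log₁₀(2.775e+08) = 84.43 dB SPL.

84.4 dB SPL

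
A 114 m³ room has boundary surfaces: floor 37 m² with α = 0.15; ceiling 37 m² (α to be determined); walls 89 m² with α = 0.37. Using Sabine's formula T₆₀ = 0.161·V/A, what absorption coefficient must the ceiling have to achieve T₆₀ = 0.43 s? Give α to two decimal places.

Required total absorption A = 0.161·114/0.43 = 42.68 m².
Absorption from the other surfaces = 37·0.15 + 89·0.37 = 38.48 m², so the ceiling must supply 4.20 m² over 37 m².
α = 4.20/37 = 0.114.

0.11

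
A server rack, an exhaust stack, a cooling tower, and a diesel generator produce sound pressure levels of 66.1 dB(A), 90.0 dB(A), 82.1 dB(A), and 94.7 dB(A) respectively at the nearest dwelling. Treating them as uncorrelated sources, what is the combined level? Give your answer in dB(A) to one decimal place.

Incoherent sources combine by intensity addition: L_total = 10·log₁₀(Σ 10^(L_i/10)).
Σ 10^(L/10) = 10^(66.1/10) + 10^(90.0/10) + 10^(82.1/10) + 10^(94.7/10) = 4.117e+09.
L_total = 10·log₁₀(4.117e+09) = 96.15 dB(A).

96.1 dB(A)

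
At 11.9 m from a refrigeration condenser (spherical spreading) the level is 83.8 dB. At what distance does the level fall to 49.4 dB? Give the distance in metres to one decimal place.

The 34.4 dB drop corresponds to a distance ratio of 10^(34.4/20) for a point source.
r₂ = 11.9·10^((83.8−49.4)/20) = 11.9·10^(34.4/20) = 624.52 m.

624.5 m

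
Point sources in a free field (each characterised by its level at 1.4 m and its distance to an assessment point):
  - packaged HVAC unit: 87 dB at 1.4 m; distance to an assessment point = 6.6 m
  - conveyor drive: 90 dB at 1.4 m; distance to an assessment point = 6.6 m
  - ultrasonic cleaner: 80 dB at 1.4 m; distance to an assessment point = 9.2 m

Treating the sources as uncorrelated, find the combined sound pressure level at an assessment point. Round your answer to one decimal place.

78.4 dB

Propagate each source to the receiver with L = L_ref − 20·log₁₀(r/r_ref), then add intensities.
packaged HVAC unit: 87 − 20·log₁₀(6.6/1.4) = 87 − 13.47 = 73.53 dB.
conveyor drive: 90 − 20·log₁₀(6.6/1.4) = 90 − 13.47 = 76.53 dB.
ultrasonic cleaner: 80 − 20·log₁₀(9.2/1.4) = 80 − 16.35 = 63.65 dB.
Σ 10^(L/10) = 6.986e+07 → L_total = 10·log₁₀(6.986e+07) = 78.44 dB.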